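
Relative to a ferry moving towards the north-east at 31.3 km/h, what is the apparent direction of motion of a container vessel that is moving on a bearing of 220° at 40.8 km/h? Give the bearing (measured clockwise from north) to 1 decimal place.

222.2°

Taking east as x and north as y: container vessel velocity = (-26.226, -31.255) km/h; ferry velocity = (22.132, 22.132) km/h.
Velocity of container vessel relative to ferry = (-26.226, -31.255) − (22.132, 22.132) = (-48.358, -53.387) km/h.
Bearing = atan2(-48.36, -53.39) = 222.17° clockwise from north.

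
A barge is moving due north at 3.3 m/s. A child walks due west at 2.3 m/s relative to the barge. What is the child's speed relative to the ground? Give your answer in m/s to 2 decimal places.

4.02 m/s

Taking east as x and north as y: barge velocity = (0.000, 3.300) m/s; child velocity relative to barge = (-2.300, 0.000) m/s.
Velocity relative to ground = (0.000, 3.300) + (-2.300, 0.000) = (-2.300, 3.300) m/s.
Speed = |(-2.300, 3.300)| = 4.022 m/s.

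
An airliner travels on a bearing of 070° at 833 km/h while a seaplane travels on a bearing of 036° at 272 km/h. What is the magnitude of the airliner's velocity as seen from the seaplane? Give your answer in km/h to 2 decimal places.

Taking east as x and north as y: airliner velocity = (782.764, 284.903) km/h; seaplane velocity = (159.878, 220.053) km/h.
Velocity of airliner relative to seaplane = (782.764, 284.903) − (159.878, 220.053) = (622.886, 64.850) km/h.
Magnitude = |(622.886, 64.850)| = 626.253 km/h.

626.25 km/h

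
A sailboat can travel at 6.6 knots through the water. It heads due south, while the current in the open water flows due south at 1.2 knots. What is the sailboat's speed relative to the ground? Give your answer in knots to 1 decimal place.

7.8 knots

Taking east as x and north as y: velocity relative to the water = (0.000, -6.600) knots; the water relative to ground = (0.000, -1.200) knots.
Velocity relative to ground = (0.000, -6.600) + (0.000, -1.200) = (0.000, -7.800) knots.
Speed = |(0.000, -7.800)| = 7.800 knots.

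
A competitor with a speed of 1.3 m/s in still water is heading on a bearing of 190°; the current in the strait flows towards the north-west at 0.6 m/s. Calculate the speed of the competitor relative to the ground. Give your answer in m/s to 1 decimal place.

Taking east as x and north as y: velocity relative to the water = (-0.226, -1.280) m/s; the water relative to ground = (-0.424, 0.424) m/s.
Velocity relative to ground = (-0.226, -1.280) + (-0.424, 0.424) = (-0.650, -0.856) m/s.
Speed = |(-0.650, -0.856)| = 1.075 m/s.

1.1 m/s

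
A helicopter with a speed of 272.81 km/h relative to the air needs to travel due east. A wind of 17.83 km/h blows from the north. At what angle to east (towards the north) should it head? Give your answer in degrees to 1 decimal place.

3.7°

The wind pushes perpendicular to the desired track; the heading must have a component into the wind equal to 17.83 km/h: 272.81 sin θ = 17.83.
sin θ = 0.0654, so θ = 3.747°.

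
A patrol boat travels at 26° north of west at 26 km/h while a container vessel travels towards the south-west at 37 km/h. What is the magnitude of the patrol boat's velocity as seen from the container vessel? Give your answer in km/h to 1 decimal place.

Taking east as x and north as y: patrol boat velocity = (-23.369, 11.398) km/h; container vessel velocity = (-26.163, -26.163) km/h.
Velocity of patrol boat relative to container vessel = (-23.369, 11.398) − (-26.163, -26.163) = (2.794, 37.561) km/h.
Magnitude = |(2.794, 37.561)| = 37.664 km/h.

37.7 km/h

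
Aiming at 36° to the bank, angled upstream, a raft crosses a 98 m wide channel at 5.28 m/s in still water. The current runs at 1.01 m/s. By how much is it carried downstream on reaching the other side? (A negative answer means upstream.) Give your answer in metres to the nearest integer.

-103 m

Perpendicular speed = 3.104 m/s; crossing time = 98 / 3.104 = 31.577 s.
Net downstream speed = -3.262 m/s.
Drift = -3.262 × 31.577 = -102.992 m (upstream).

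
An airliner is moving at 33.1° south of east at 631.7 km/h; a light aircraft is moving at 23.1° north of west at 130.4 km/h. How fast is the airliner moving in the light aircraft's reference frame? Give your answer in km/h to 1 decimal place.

760.5 km/h

Taking east as x and north as y: airliner velocity = (529.187, -344.973) km/h; light aircraft velocity = (-119.945, 51.161) km/h.
Velocity of airliner relative to light aircraft = (529.187, -344.973) − (-119.945, 51.161) = (649.132, -396.133) km/h.
Magnitude = |(649.132, -396.133)| = 760.456 km/h.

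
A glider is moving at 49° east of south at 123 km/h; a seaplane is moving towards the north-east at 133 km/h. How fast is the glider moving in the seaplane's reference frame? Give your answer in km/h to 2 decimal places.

174.74 km/h

Taking east as x and north as y: glider velocity = (92.829, -80.695) km/h; seaplane velocity = (94.045, 94.045) km/h.
Velocity of glider relative to seaplane = (92.829, -80.695) − (94.045, 94.045) = (-1.216, -174.740) km/h.
Magnitude = |(-1.216, -174.740)| = 174.745 km/h.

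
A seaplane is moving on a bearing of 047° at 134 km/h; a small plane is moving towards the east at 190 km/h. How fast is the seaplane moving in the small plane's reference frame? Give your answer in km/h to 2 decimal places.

Taking east as x and north as y: seaplane velocity = (98.001, 91.388) km/h; small plane velocity = (190.000, 0.000) km/h.
Velocity of seaplane relative to small plane = (98.001, 91.388) − (190.000, 0.000) = (-91.999, 91.388) km/h.
Magnitude = |(-91.999, 91.388)| = 129.674 km/h.

129.67 km/h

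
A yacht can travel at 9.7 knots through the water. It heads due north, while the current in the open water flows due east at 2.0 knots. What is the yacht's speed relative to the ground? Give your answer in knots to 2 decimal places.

9.90 knots

Taking east as x and north as y: velocity relative to the water = (0.000, 9.700) knots; the water relative to ground = (2.000, 0.000) knots.
Velocity relative to ground = (0.000, 9.700) + (2.000, 0.000) = (2.000, 9.700) knots.
Speed = |(2.000, 9.700)| = 9.904 knots.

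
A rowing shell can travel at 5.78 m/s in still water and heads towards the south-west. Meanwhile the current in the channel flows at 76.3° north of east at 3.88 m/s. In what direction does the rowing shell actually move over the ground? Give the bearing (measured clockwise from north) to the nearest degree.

Taking east as x and north as y: velocity relative to the water = (-4.087, -4.087) m/s; the water relative to ground = (0.919, 3.770) m/s.
Velocity relative to ground = (-4.087, -4.087) + (0.919, 3.770) = (-3.168, -0.317) m/s.
Bearing = atan2(-3.17, -0.32) = 264.28° clockwise from north.

264°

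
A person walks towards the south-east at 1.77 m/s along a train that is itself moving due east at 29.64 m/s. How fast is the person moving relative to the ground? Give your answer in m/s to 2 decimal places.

30.92 m/s

Taking east as x and north as y: train velocity = (29.640, 0.000) m/s; person velocity relative to train = (1.252, -1.252) m/s.
Velocity relative to ground = (29.640, 0.000) + (1.252, -1.252) = (30.892, -1.252) m/s.
Speed = |(30.892, -1.252)| = 30.917 m/s.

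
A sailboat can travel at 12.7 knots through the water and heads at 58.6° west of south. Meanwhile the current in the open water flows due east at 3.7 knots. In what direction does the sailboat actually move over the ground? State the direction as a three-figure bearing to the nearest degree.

227°

Taking east as x and north as y: velocity relative to the water = (-10.840, -6.617) knots; the water relative to ground = (3.700, 0.000) knots.
Velocity relative to ground = (-10.840, -6.617) + (3.700, 0.000) = (-7.140, -6.617) knots.
Bearing = atan2(-7.14, -6.62) = 227.18° clockwise from north.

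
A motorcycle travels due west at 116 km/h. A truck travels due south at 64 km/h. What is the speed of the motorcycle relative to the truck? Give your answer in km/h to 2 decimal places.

Taking east as x and north as y: motorcycle velocity = (-116.000, 0.000) km/h; truck velocity = (0.000, -64.000) km/h.
Velocity of motorcycle relative to truck = (-116.000, 0.000) − (0.000, -64.000) = (-116.000, 64.000) km/h.
Magnitude = |(-116.000, 64.000)| = 132.484 km/h.

132.48 km/h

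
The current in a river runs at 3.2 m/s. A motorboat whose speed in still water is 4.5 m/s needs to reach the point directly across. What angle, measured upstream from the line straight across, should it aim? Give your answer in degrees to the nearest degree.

To cancel the current, the upstream component of the motorboat's velocity must equal the flow: 4.5 sin θ = 3.2.
sin θ = 3.2 / 4.5 = 0.7111.
θ = arcsin(0.7111) = 45.325°.

45°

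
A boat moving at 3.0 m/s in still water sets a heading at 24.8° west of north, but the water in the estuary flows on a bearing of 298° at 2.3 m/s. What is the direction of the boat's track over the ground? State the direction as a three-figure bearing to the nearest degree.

Taking east as x and north as y: velocity relative to the water = (-1.258, 2.723) m/s; the water relative to ground = (-2.031, 1.080) m/s.
Velocity relative to ground = (-1.258, 2.723) + (-2.031, 1.080) = (-3.289, 3.803) m/s.
Bearing = atan2(-3.29, 3.80) = 319.15° clockwise from north.

319°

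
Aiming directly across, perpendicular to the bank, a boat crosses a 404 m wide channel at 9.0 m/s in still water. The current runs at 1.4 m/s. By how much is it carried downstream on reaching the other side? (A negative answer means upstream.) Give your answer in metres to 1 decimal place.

62.8 m

Perpendicular speed = 9.000 m/s; crossing time = 404 / 9.000 = 44.889 s.
Net downstream speed = 1.400 m/s.
Drift = 1.400 × 44.889 = 62.844 m (downstream).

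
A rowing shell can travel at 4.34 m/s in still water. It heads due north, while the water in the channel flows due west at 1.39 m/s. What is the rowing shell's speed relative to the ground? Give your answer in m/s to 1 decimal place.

4.6 m/s

Taking east as x and north as y: velocity relative to the water = (0.000, 4.340) m/s; the water relative to ground = (-1.390, 0.000) m/s.
Velocity relative to ground = (0.000, 4.340) + (-1.390, 0.000) = (-1.390, 4.340) m/s.
Speed = |(-1.390, 4.340)| = 4.557 m/s.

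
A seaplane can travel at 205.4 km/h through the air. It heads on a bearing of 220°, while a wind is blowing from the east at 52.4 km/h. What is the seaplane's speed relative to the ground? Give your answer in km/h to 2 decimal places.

242.43 km/h

Taking east as x and north as y: velocity relative to the air = (-132.029, -157.346) km/h; the air relative to ground = (-52.400, 0.000) km/h.
Velocity relative to ground = (-132.029, -157.346) + (-52.400, 0.000) = (-184.429, -157.346) km/h.
Speed = |(-184.429, -157.346)| = 242.428 km/h.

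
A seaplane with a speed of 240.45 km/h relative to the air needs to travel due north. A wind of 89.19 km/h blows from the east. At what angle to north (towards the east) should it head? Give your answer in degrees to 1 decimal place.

The wind pushes perpendicular to the desired track; the heading must have a component into the wind equal to 89.19 km/h: 240.45 sin θ = 89.19.
sin θ = 0.3709, so θ = 21.773°.

21.8°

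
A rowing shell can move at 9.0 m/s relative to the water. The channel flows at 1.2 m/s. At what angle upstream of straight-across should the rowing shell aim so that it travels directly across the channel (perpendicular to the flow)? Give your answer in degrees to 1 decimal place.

7.7°

To cancel the current, the upstream component of the rowing shell's velocity must equal the flow: 9.0 sin θ = 1.2.
sin θ = 1.2 / 9.0 = 0.1333.
θ = arcsin(0.1333) = 7.662°.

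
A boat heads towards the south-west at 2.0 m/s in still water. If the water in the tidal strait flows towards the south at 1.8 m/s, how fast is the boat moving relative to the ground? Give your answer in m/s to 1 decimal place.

3.5 m/s

Taking east as x and north as y: velocity relative to the water = (-1.414, -1.414) m/s; the water relative to ground = (0.000, -1.800) m/s.
Velocity relative to ground = (-1.414, -1.414) + (0.000, -1.800) = (-1.414, -3.214) m/s.
Speed = |(-1.414, -3.214)| = 3.512 m/s.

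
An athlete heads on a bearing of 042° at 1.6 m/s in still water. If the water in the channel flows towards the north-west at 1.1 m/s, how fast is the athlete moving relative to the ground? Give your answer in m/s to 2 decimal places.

Taking east as x and north as y: velocity relative to the water = (1.071, 1.189) m/s; the water relative to ground = (-0.778, 0.778) m/s.
Velocity relative to ground = (1.071, 1.189) + (-0.778, 0.778) = (0.293, 1.967) m/s.
Speed = |(0.293, 1.967)| = 1.989 m/s.

1.99 m/s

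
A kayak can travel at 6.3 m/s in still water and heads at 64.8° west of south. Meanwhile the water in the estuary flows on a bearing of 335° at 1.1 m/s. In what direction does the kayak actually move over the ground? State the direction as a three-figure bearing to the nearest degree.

Taking east as x and north as y: velocity relative to the water = (-5.700, -2.682) m/s; the water relative to ground = (-0.465, 0.997) m/s.
Velocity relative to ground = (-5.700, -2.682) + (-0.465, 0.997) = (-6.165, -1.685) m/s.
Bearing = atan2(-6.17, -1.69) = 254.71° clockwise from north.

255°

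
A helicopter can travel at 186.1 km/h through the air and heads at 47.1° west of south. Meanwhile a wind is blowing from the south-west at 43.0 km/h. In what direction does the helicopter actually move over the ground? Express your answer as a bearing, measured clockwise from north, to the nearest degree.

Taking east as x and north as y: velocity relative to the air = (-136.326, -126.682) km/h; the air relative to ground = (30.406, 30.406) km/h.
Velocity relative to ground = (-136.326, -126.682) + (30.406, 30.406) = (-105.921, -96.277) km/h.
Bearing = atan2(-105.92, -96.28) = 227.73° clockwise from north.

228°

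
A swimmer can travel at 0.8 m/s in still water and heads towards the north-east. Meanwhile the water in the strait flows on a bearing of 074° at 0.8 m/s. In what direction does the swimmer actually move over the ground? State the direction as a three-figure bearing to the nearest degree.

Taking east as x and north as y: velocity relative to the water = (0.566, 0.566) m/s; the water relative to ground = (0.769, 0.221) m/s.
Velocity relative to ground = (0.566, 0.566) + (0.769, 0.221) = (1.335, 0.786) m/s.
Bearing = atan2(1.33, 0.79) = 59.50° clockwise from north.

060°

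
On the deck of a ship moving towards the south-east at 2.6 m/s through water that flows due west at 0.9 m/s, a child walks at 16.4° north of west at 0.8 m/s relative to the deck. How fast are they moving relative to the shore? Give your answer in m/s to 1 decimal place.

1.6 m/s

In east/north components (m/s): child relative to ship = (-0.767, 0.226); ship relative to water = (1.838, -1.838); water relative to ground = (-0.900, 0.000).
Sum = (0.171, -1.613) m/s.
Speed = |(0.171, -1.613)| = 1.622 m/s.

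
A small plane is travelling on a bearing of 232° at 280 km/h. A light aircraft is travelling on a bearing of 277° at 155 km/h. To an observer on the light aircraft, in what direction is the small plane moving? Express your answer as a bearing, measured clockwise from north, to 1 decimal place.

Taking east as x and north as y: small plane velocity = (-220.643, -172.385) km/h; light aircraft velocity = (-153.845, 18.890) km/h.
Velocity of small plane relative to light aircraft = (-220.643, -172.385) − (-153.845, 18.890) = (-66.798, -191.275) km/h.
Bearing = atan2(-66.80, -191.27) = 199.25° clockwise from north.

199.3°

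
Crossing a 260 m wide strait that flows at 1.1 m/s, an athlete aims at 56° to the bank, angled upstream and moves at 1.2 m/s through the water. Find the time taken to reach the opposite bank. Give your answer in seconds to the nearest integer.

261 s

The component of the athlete's velocity perpendicular to the bank is 1.2 × sin 56° = 0.995 m/s.
Only the cross-stream component determines the crossing time; the current contributes nothing perpendicular to the bank.
Time = 260 / 0.995 = 261.347 s.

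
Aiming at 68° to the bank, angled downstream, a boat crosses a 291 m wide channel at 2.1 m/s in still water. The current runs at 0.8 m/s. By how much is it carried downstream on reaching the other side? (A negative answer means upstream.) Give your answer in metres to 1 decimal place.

Perpendicular speed = 1.947 m/s; crossing time = 291 / 1.947 = 149.454 s.
Net downstream speed = 1.587 m/s.
Drift = 1.587 × 149.454 = 237.135 m (downstream).

237.1 m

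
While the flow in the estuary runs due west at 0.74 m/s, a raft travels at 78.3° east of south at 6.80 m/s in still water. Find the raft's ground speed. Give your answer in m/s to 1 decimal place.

Taking east as x and north as y: velocity relative to the water = (6.659, -1.379) m/s; the water relative to ground = (-0.740, 0.000) m/s.
Velocity relative to ground = (6.659, -1.379) + (-0.740, 0.000) = (5.919, -1.379) m/s.
Speed = |(5.919, -1.379)| = 6.077 m/s.

6.1 m/s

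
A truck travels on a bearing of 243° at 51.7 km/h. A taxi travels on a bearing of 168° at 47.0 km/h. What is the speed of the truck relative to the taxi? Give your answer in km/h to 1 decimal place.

Taking east as x and north as y: truck velocity = (-46.065, -23.471) km/h; taxi velocity = (9.772, -45.973) km/h.
Velocity of truck relative to taxi = (-46.065, -23.471) − (9.772, -45.973) = (-55.837, 22.502) km/h.
Magnitude = |(-55.837, 22.502)| = 60.200 km/h.

60.2 km/h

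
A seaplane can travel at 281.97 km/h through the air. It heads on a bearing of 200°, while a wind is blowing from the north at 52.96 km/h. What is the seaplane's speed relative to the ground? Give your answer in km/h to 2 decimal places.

Taking east as x and north as y: velocity relative to the air = (-96.439, -264.965) km/h; the air relative to ground = (0.000, -52.960) km/h.
Velocity relative to ground = (-96.439, -264.965) + (0.000, -52.960) = (-96.439, -317.925) km/h.
Speed = |(-96.439, -317.925)| = 332.230 km/h.

332.23 km/h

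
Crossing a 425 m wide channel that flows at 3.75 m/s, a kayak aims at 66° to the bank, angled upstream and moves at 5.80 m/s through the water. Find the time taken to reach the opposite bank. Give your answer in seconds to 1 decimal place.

80.2 s

The component of the kayak's velocity perpendicular to the bank is 5.80 × sin 66° = 5.299 m/s.
The flow acts along the bank and has no component across it.
Time = 425 / 5.299 = 80.210 s.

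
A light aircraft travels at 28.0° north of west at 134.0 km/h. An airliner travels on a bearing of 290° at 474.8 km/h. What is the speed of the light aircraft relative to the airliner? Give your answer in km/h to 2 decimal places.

Taking east as x and north as y: light aircraft velocity = (-118.315, 62.909) km/h; airliner velocity = (-446.166, 162.391) km/h.
Velocity of light aircraft relative to airliner = (-118.315, 62.909) − (-446.166, 162.391) = (327.851, -99.482) km/h.
Magnitude = |(327.851, -99.482)| = 342.612 km/h.

342.61 km/h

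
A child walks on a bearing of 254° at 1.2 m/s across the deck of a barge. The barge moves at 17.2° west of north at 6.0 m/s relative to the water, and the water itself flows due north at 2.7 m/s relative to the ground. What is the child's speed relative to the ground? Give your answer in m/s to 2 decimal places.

In east/north components (m/s): child relative to barge = (-1.154, -0.331); barge relative to water = (-1.774, 5.732); water relative to ground = (0.000, 2.700).
Sum = (-2.928, 8.101) m/s.
Speed = |(-2.928, 8.101)| = 8.614 m/s.

8.61 m/s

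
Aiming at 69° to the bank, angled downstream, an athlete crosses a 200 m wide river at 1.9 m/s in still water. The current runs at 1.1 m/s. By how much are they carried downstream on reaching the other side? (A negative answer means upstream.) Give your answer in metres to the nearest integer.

201 m

Perpendicular speed = 1.774 m/s; crossing time = 200 / 1.774 = 112.752 s.
Net downstream speed = 1.781 m/s.
Drift = 1.781 × 112.752 = 200.800 m (downstream).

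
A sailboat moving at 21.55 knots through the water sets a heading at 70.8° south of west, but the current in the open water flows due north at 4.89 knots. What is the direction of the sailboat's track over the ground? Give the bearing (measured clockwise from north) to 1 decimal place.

Taking east as x and north as y: velocity relative to the water = (-7.087, -20.351) knots; the water relative to ground = (0.000, 4.890) knots.
Velocity relative to ground = (-7.087, -20.351) + (0.000, 4.890) = (-7.087, -15.461) knots.
Bearing = atan2(-7.09, -15.46) = 204.63° clockwise from north.

204.6°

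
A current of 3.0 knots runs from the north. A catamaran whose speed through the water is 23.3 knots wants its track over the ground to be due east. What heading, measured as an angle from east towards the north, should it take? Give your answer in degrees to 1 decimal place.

The current pushes perpendicular to the desired track; the heading must have a component into the current equal to 3.0 knots: 23.3 sin θ = 3.0.
sin θ = 0.1288, so θ = 7.398°.

7.4°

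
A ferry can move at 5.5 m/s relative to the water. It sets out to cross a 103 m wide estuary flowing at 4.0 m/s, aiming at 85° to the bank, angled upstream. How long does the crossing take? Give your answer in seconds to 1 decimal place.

The component of the ferry's velocity perpendicular to the bank is 5.5 × sin 85° = 5.479 m/s.
Only the cross-stream component determines the crossing time; the current contributes nothing perpendicular to the bank.
Time = 103 / 5.479 = 18.799 s.

18.8 s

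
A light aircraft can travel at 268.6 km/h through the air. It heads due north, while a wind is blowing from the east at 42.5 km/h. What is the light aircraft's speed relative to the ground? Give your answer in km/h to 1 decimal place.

271.9 km/h

Taking east as x and north as y: velocity relative to the air = (0.000, 268.600) km/h; the air relative to ground = (-42.500, 0.000) km/h.
Velocity relative to ground = (0.000, 268.600) + (-42.500, 0.000) = (-42.500, 268.600) km/h.
Speed = |(-42.500, 268.600)| = 271.942 km/h.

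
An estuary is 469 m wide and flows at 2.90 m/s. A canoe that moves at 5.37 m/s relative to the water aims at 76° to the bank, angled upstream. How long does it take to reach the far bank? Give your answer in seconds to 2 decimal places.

The component of the canoe's velocity perpendicular to the bank is 5.37 × sin 76° = 5.210 m/s.
Only the cross-stream component determines the crossing time; the current contributes nothing perpendicular to the bank.
Time = 469 / 5.210 = 90.011 s.

90.01 s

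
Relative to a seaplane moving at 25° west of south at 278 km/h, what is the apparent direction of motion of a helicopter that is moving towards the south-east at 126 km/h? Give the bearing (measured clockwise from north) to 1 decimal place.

051.7°

Taking east as x and north as y: helicopter velocity = (89.095, -89.095) km/h; seaplane velocity = (-117.488, -251.954) km/h.
Velocity of helicopter relative to seaplane = (89.095, -89.095) − (-117.488, -251.954) = (206.583, 162.858) km/h.
Bearing = atan2(206.58, 162.86) = 51.75° clockwise from north.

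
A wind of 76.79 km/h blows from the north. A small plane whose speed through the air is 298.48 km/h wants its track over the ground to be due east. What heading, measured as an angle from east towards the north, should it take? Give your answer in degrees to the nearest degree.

The wind pushes perpendicular to the desired track; the heading must have a component into the wind equal to 76.79 km/h: 298.48 sin θ = 76.79.
sin θ = 0.2573, so θ = 14.908°.

15°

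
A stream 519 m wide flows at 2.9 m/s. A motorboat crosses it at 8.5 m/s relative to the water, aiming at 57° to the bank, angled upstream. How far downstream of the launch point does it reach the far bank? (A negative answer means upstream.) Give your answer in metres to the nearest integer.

Perpendicular speed = 7.129 m/s; crossing time = 519 / 7.129 = 72.804 s.
Net downstream speed = -1.729 m/s.
Drift = -1.729 × 72.804 = -125.910 m (upstream).

-126 m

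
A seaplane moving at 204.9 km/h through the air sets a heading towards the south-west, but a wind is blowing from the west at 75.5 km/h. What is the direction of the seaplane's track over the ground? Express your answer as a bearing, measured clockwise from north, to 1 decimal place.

205.6°

Taking east as x and north as y: velocity relative to the air = (-144.886, -144.886) km/h; the air relative to ground = (75.500, 0.000) km/h.
Velocity relative to ground = (-144.886, -144.886) + (75.500, 0.000) = (-69.386, -144.886) km/h.
Bearing = atan2(-69.39, -144.89) = 205.59° clockwise from north.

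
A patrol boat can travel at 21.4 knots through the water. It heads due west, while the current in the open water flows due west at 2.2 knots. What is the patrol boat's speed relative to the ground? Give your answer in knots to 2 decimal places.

Taking east as x and north as y: velocity relative to the water = (-21.400, 0.000) knots; the water relative to ground = (-2.200, 0.000) knots.
Velocity relative to ground = (-21.400, 0.000) + (-2.200, 0.000) = (-23.600, 0.000) knots.
Speed = |(-23.600, 0.000)| = 23.600 knots.

23.60 knots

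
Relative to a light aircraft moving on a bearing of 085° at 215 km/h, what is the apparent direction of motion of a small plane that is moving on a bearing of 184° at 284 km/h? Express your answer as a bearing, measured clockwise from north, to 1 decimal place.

Taking east as x and north as y: small plane velocity = (-19.811, -283.308) km/h; light aircraft velocity = (214.182, 18.738) km/h.
Velocity of small plane relative to light aircraft = (-19.811, -283.308) − (214.182, 18.738) = (-233.993, -302.047) km/h.
Bearing = atan2(-233.99, -302.05) = 217.76° clockwise from north.

217.8°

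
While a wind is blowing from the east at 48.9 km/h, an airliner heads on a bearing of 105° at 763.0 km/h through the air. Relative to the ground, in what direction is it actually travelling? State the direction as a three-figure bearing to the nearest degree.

106°

Taking east as x and north as y: velocity relative to the air = (737.001, -197.479) km/h; the air relative to ground = (-48.900, 0.000) km/h.
Velocity relative to ground = (737.001, -197.479) + (-48.900, 0.000) = (688.101, -197.479) km/h.
Bearing = atan2(688.10, -197.48) = 106.01° clockwise from north.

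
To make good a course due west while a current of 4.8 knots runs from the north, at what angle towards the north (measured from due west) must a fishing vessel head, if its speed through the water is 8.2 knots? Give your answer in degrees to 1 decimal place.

The current pushes perpendicular to the desired track; the heading must have a component into the current equal to 4.8 knots: 8.2 sin θ = 4.8.
sin θ = 0.5854, so θ = 35.829°.

35.8°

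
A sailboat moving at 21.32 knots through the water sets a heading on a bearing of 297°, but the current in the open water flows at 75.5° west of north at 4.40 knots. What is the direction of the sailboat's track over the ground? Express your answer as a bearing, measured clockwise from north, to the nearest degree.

295°

Taking east as x and north as y: velocity relative to the water = (-18.996, 9.679) knots; the water relative to ground = (-4.260, 1.102) knots.
Velocity relative to ground = (-18.996, 9.679) + (-4.260, 1.102) = (-23.256, 10.781) knots.
Bearing = atan2(-23.26, 10.78) = 294.87° clockwise from north.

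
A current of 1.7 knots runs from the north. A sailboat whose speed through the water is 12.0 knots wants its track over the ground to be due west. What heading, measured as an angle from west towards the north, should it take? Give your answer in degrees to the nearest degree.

The current pushes perpendicular to the desired track; the heading must have a component into the current equal to 1.7 knots: 12.0 sin θ = 1.7.
sin θ = 0.1417, so θ = 8.144°.

8°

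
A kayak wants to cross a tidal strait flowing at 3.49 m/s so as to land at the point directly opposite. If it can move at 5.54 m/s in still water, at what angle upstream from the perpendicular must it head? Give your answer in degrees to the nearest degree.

39°

To cancel the current, the upstream component of the kayak's velocity must equal the flow: 5.54 sin θ = 3.49.
sin θ = 3.49 / 5.54 = 0.6300.
θ = arcsin(0.6300) = 39.047°.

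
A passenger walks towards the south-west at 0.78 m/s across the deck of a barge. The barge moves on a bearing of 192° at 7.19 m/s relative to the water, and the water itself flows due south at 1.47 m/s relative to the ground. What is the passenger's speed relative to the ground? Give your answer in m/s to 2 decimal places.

In east/north components (m/s): passenger relative to barge = (-0.552, -0.552); barge relative to water = (-1.495, -7.033); water relative to ground = (0.000, -1.470).
Sum = (-2.046, -9.054) m/s.
Speed = |(-2.046, -9.054)| = 9.283 m/s.

9.28 m/s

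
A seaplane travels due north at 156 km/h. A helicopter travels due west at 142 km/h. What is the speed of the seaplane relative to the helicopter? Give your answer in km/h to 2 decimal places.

Taking east as x and north as y: seaplane velocity = (0.000, 156.000) km/h; helicopter velocity = (-142.000, 0.000) km/h.
Velocity of seaplane relative to helicopter = (0.000, 156.000) − (-142.000, 0.000) = (142.000, 156.000) km/h.
Magnitude = |(142.000, 156.000)| = 210.950 km/h.

210.95 km/h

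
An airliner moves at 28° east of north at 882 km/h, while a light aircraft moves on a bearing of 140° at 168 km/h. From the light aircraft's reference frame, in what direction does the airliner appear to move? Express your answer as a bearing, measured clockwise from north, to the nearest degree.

019°

Taking east as x and north as y: airliner velocity = (414.074, 778.760) km/h; light aircraft velocity = (107.988, -128.695) km/h.
Velocity of airliner relative to light aircraft = (414.074, 778.760) − (107.988, -128.695) = (306.086, 907.455) km/h.
Bearing = atan2(306.09, 907.46) = 18.64° clockwise from north.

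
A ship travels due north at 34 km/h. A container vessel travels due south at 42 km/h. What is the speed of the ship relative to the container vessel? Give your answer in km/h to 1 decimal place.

Taking east as x and north as y: ship velocity = (0.000, 34.000) km/h; container vessel velocity = (0.000, -42.000) km/h.
Velocity of ship relative to container vessel = (0.000, 34.000) − (0.000, -42.000) = (0.000, 76.000) km/h.
Magnitude = |(0.000, 76.000)| = 76.000 km/h.

76.0 km/h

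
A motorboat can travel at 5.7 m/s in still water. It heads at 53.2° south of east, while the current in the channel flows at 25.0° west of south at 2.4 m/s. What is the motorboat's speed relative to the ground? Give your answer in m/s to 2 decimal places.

7.15 m/s

Taking east as x and north as y: velocity relative to the water = (3.414, -4.564) m/s; the water relative to ground = (-1.014, -2.175) m/s.
Velocity relative to ground = (3.414, -4.564) + (-1.014, -2.175) = (2.400, -6.739) m/s.
Speed = |(2.400, -6.739)| = 7.154 m/s.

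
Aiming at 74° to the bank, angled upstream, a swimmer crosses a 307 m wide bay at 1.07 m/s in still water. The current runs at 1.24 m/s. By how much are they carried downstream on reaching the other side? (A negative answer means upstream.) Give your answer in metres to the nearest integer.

Perpendicular speed = 1.029 m/s; crossing time = 307 / 1.029 = 298.478 s.
Net downstream speed = 0.945 m/s.
Drift = 0.945 × 298.478 = 282.082 m (downstream).

282 m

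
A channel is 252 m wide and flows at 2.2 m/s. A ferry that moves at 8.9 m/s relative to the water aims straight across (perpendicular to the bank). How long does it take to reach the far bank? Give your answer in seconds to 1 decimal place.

28.3 s

The component of the ferry's velocity perpendicular to the bank is 8.9 m/s.
Only the cross-stream component determines the crossing time; the current contributes nothing perpendicular to the bank.
Time = 252 / 8.900 = 28.315 s.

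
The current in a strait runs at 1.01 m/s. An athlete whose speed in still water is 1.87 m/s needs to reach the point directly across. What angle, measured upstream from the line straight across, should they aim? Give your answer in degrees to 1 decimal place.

32.7°

To cancel the current, the upstream component of the athlete's velocity must equal the flow: 1.87 sin θ = 1.01.
sin θ = 1.01 / 1.87 = 0.5401.
θ = arcsin(0.5401) = 32.691°.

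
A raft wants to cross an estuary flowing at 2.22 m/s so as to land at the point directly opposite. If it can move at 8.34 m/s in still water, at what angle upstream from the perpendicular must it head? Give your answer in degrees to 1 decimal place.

To cancel the current, the upstream component of the raft's velocity must equal the flow: 8.34 sin θ = 2.22.
sin θ = 2.22 / 8.34 = 0.2662.
θ = arcsin(0.2662) = 15.437°.

15.4°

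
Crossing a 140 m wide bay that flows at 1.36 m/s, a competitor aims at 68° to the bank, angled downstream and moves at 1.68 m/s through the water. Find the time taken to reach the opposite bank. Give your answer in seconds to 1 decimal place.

89.9 s

The component of the competitor's velocity perpendicular to the bank is 1.68 × sin 68° = 1.558 m/s.
The current is parallel to the bank, so it does not affect the crossing time.
Time = 140 / 1.558 = 89.878 s.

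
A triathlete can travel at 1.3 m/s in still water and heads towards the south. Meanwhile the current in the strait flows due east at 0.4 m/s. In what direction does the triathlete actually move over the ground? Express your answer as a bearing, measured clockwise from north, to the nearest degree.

163°

Taking east as x and north as y: velocity relative to the water = (0.000, -1.300) m/s; the water relative to ground = (0.400, 0.000) m/s.
Velocity relative to ground = (0.000, -1.300) + (0.400, 0.000) = (0.400, -1.300) m/s.
Bearing = atan2(0.40, -1.30) = 162.90° clockwise from north.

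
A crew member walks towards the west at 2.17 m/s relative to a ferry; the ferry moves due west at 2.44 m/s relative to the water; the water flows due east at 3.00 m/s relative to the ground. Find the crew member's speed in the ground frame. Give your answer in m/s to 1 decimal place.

In east/north components (m/s): crew member relative to ferry = (-2.170, 0.000); ferry relative to water = (-2.440, 0.000); water relative to ground = (3.000, 0.000).
Sum = (-1.610, 0.000) m/s.
Speed = |(-1.610, 0.000)| = 1.610 m/s.

1.6 m/s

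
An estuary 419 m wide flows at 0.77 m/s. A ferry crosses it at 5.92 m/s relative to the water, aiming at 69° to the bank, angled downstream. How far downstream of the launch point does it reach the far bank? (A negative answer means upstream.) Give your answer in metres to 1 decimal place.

219.2 m

Perpendicular speed = 5.527 m/s; crossing time = 419 / 5.527 = 75.812 s.
Net downstream speed = 2.892 m/s.
Drift = 2.892 × 75.812 = 219.215 m (downstream).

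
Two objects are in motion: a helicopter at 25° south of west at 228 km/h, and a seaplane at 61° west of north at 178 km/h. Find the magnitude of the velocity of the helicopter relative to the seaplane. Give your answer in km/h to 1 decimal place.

Taking east as x and north as y: helicopter velocity = (-206.638, -96.357) km/h; seaplane velocity = (-155.682, 86.296) km/h.
Velocity of helicopter relative to seaplane = (-206.638, -96.357) − (-155.682, 86.296) = (-50.956, -182.653) km/h.
Magnitude = |(-50.956, -182.653)| = 189.628 km/h.

189.6 km/h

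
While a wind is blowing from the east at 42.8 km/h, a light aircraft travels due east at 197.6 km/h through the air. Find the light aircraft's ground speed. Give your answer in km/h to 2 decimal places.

Taking east as x and north as y: velocity relative to the air = (197.600, 0.000) km/h; the air relative to ground = (-42.800, 0.000) km/h.
Velocity relative to ground = (197.600, 0.000) + (-42.800, 0.000) = (154.800, 0.000) km/h.
Speed = |(154.800, 0.000)| = 154.800 km/h.

154.80 km/h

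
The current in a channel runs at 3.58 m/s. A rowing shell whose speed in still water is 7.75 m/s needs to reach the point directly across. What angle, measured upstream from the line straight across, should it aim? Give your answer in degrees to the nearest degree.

To cancel the current, the upstream component of the rowing shell's velocity must equal the flow: 7.75 sin θ = 3.58.
sin θ = 3.58 / 7.75 = 0.4619.
θ = arcsin(0.4619) = 27.512°.

28°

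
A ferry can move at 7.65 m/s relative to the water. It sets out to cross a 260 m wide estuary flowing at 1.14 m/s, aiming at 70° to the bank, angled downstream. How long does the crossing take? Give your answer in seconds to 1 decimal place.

The component of the ferry's velocity perpendicular to the bank is 7.65 × sin 70° = 7.189 m/s.
The current is parallel to the bank, so it does not affect the crossing time.
Time = 260 / 7.189 = 36.168 s.

36.2 s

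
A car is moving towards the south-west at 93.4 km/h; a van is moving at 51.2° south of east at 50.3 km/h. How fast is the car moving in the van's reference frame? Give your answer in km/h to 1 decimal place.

101.2 km/h

Taking east as x and north as y: car velocity = (-66.044, -66.044) km/h; van velocity = (31.518, -39.201) km/h.
Velocity of car relative to van = (-66.044, -66.044) − (31.518, -39.201) = (-97.562, -26.843) km/h.
Magnitude = |(-97.562, -26.843)| = 101.187 km/h.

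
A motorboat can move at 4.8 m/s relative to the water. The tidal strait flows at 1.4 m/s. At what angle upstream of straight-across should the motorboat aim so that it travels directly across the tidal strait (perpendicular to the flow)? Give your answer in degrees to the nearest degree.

17°

To cancel the current, the upstream component of the motorboat's velocity must equal the flow: 4.8 sin θ = 1.4.
sin θ = 1.4 / 4.8 = 0.2917.
θ = arcsin(0.2917) = 16.958°.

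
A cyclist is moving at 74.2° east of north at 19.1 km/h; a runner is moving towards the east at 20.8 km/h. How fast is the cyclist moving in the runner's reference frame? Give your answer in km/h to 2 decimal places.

Taking east as x and north as y: cyclist velocity = (18.378, 5.201) km/h; runner velocity = (20.800, 0.000) km/h.
Velocity of cyclist relative to runner = (18.378, 5.201) − (20.800, 0.000) = (-2.422, 5.201) km/h.
Magnitude = |(-2.422, 5.201)| = 5.737 km/h.

5.74 km/h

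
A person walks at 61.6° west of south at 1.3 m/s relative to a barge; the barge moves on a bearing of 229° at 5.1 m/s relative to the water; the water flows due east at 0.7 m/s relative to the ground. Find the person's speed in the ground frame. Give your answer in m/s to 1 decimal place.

5.8 m/s

In east/north components (m/s): person relative to barge = (-1.144, -0.618); barge relative to water = (-3.849, -3.346); water relative to ground = (0.700, 0.000).
Sum = (-4.293, -3.964) m/s.
Speed = |(-4.293, -3.964)| = 5.843 m/s.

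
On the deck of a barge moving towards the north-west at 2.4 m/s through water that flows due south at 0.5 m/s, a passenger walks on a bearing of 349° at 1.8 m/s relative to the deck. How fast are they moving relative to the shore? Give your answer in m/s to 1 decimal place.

3.6 m/s

In east/north components (m/s): passenger relative to barge = (-0.343, 1.767); barge relative to water = (-1.697, 1.697); water relative to ground = (0.000, -0.500).
Sum = (-2.041, 2.964) m/s.
Speed = |(-2.041, 2.964)| = 3.598 m/s.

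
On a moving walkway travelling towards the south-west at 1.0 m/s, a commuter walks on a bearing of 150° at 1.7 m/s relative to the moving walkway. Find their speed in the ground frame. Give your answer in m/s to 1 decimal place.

Taking east as x and north as y: moving walkway velocity = (-0.707, -0.707) m/s; commuter velocity relative to moving walkway = (0.850, -1.472) m/s.
Velocity relative to ground = (-0.707, -0.707) + (0.850, -1.472) = (0.143, -2.179) m/s.
Speed = |(0.143, -2.179)| = 2.184 m/s.

2.2 m/s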